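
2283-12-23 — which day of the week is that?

Sunday

Doomsday rule: the anchor day for the 2200s is Friday. For year 83: 83÷12 = 6 r 11, and 11÷4 = 2, so 6+11+2 = 19.
Friday + 19 ≡ Wednesday — that's 2283's doomsday.
In December the doomsday date is Dec 12.
Dec 23 is 11 days after Dec 12; 11 mod 7 = 4, so Wednesday + 4 = Sunday.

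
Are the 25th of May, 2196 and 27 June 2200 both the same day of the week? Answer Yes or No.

From May 25, 2196 to Jun 27, 2200 is 1493 days.
1493 mod 7 = 2, so they are different weekdays.
(May 25, 2196 is a Wednesday; Jun 27, 2200 is a Friday.)

No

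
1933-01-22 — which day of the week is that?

Sunday

Doomsday rule: the anchor day for the 1900s is Wednesday. For year 33: 33÷12 = 2 r 9, and 9÷4 = 2, so 2+9+2 = 13.
Wednesday + 13 ≡ Tuesday — that's 1933's doomsday.
In January the doomsday date is Jan 3 (1933 is not a leap year).
Jan 22 is 19 days after Jan 3; 19 mod 7 = 5, so Tuesday + 5 = Sunday.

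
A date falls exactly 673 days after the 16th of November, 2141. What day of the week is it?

Friday

Nov 16, 2141 is a Thursday.
673 mod 7 = 1, so 673 days after a Thursday is Thursday + 1 = Friday.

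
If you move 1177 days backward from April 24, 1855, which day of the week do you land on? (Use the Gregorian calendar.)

Monday

Apr 24, 1855 is a Tuesday.
1177 mod 7 = 1, so 1177 days before a Tuesday is Tuesday − 1 = Monday.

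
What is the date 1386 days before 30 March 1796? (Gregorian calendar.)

−366 (one year; includes Feb 29, 1796) → Mar 30, 1795 (1020 left).
−365 (one year) → Mar 30, 1794 (655 left).
−365 (one year) → Mar 30, 1793 (290 left).
−30 → Feb 28, 1793 (end of Feb, 28 days; 260 left).
−28 → Jan 31, 1793 (end of Jan, 31 days; 232 left).
−31 → Dec 31, 1792 (end of Dec, 31 days; 201 left).
−31 → Nov 30, 1792 (end of Nov, 30 days; 170 left).
−30 → Oct 31, 1792 (end of Oct, 31 days; 140 left).
−31 → Sep 30, 1792 (end of Sep, 30 days; 109 left).
−30 → Aug 31, 1792 (end of Aug, 31 days; 79 left).
−31 → Jul 31, 1792 (end of Jul, 31 days; 48 left).
−31 → Jun 30, 1792 (end of Jun, 30 days; 17 left).
−17 → Jun 13, 1792.

June 13, 1792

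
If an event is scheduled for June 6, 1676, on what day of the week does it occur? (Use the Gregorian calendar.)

Doomsday rule: the anchor day for the 1600s is Tuesday. For year 76: 76÷12 = 6 r 4, and 4÷4 = 1, so 6+4+1 = 11.
Tuesday + 11 ≡ Saturday — that's 1676's doomsday.
In June the doomsday date is Jun 6.
Jun 6 is the doomsday itself: Saturday.

Saturday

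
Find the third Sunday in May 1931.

May 17, 1931

May 1, 1931 is a Friday.
The first Sunday is therefore May 3 (2 days later).
The third Sunday is 3 + 2×7 = May 17.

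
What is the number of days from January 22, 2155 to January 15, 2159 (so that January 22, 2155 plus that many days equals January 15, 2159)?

Jan 22, 2155 → Jan 22, 2156: 365 days.
Jan 22, 2156 → Jan 22, 2157: 366 days (Feb 29, 2156 is in that span).
Jan 22, 2157 → Jan 22, 2158: 365 days.
Jan 22, 2158 → Feb 22, 2158: 31 days (January has 31).
Feb 22, 2158 → Mar 22, 2158: 28 days (February has 28).
Mar 22, 2158 → Apr 22, 2158: 31 days (March has 31).
Apr 22, 2158 → May 22, 2158: 30 days (April has 30).
May 22, 2158 → Jun 22, 2158: 31 days (May has 31).
Jun 22, 2158 → Jul 22, 2158: 30 days (June has 30).
Jul 22, 2158 → Aug 22, 2158: 31 days (July has 31).
Aug 22, 2158 → Sep 22, 2158: 31 days (August has 31).
Sep 22, 2158 → Oct 22, 2158: 30 days (September has 30).
Oct 22, 2158 → Nov 22, 2158: 31 days (October has 31).
Nov 22, 2158 → Dec 22, 2158: 30 days (November has 30).
Dec 22, 2158 → Jan 15, 2159: 24 days.
Total: 1454 days.

1454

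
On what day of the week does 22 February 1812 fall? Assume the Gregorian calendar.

Doomsday rule: the anchor day for the 1800s is Friday. For year 12: 12÷12 = 1 r 0, and 0÷4 = 0, so 1+0+0 = 1.
Friday + 1 ≡ Saturday — that's 1812's doomsday.
In February the doomsday date is Feb 29 (1812 is a leap year (divisible by 4)).
Feb 22 is 7 days before Feb 29; 7 mod 7 = 0, so Saturday − 0 = Saturday.

Saturday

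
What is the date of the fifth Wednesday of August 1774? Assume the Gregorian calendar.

August 1, 1774 is a Monday.
The first Wednesday is therefore August 3 (2 days later).
The fifth Wednesday is 3 + 4×7 = August 31.

August 31, 1774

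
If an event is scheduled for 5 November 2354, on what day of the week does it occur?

Doomsday rule: the anchor day for the 2300s is Wednesday. For year 54: 54÷12 = 4 r 6, and 6÷4 = 1, so 4+6+1 = 11.
Wednesday + 11 ≡ Sunday — that's 2354's doomsday.
In November the doomsday date is Nov 7.
Nov 5 is 2 days before Nov 7; 2 mod 7 = 2, so Sunday − 2 = Friday.

Friday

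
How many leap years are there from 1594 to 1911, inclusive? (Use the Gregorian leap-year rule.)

Multiples of 4 in [1594,1911]: 79.
Of those, multiples of 100: 4 (not leap unless ÷400).
Multiples of 400: 1.
Leap years = 79 − 4 + 1 = 76.

76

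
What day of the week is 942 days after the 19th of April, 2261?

Tuesday

First find the weekday of Apr 19, 2261. Doomsday rule: the anchor day for the 2200s is Friday. For year 61: 61÷12 = 5 r 1, and 1÷4 = 0, so 5+1+0 = 6.
Friday + 6 ≡ Thursday — that's 2261's doomsday.
In April the doomsday date is Apr 4.
Apr 19 is 15 days after Apr 4; 15 mod 7 = 1, so Thursday + 1 = Friday.
942 mod 7 = 4, so 942 days after a Friday is Friday + 4 = Tuesday.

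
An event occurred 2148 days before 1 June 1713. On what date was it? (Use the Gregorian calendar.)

−365 (one year) → Jun 1, 1712 (1783 left).
−366 (one year; includes Feb 29, 1712) → Jun 1, 1711 (1417 left).
−365 (one year) → Jun 1, 1710 (1052 left).
−365 (one year) → Jun 1, 1709 (687 left).
−365 (one year) → Jun 1, 1708 (322 left).
−1 → May 31, 1708 (end of May, 31 days; 321 left).
−31 → Apr 30, 1708 (end of Apr, 30 days; 290 left).
−30 → Mar 31, 1708 (end of Mar, 31 days; 260 left).
−31 → Feb 29, 1708 (end of Feb, 29 days; 229 left).
−29 → Jan 31, 1708 (end of Jan, 31 days; 200 left).
−31 → Dec 31, 1707 (end of Dec, 31 days; 169 left).
−31 → Nov 30, 1707 (end of Nov, 30 days; 138 left).
−30 → Oct 31, 1707 (end of Oct, 31 days; 108 left).
−31 → Sep 30, 1707 (end of Sep, 30 days; 77 left).
−30 → Aug 31, 1707 (end of Aug, 31 days; 47 left).
−31 → Jul 31, 1707 (end of Jul, 31 days; 16 left).
−16 → Jul 15, 1707.

July 15, 1707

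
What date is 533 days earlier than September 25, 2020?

−366 (one year; includes Feb 29, 2020) → Sep 25, 2019 (167 left).
−25 → Aug 31, 2019 (end of Aug, 31 days; 142 left).
−31 → Jul 31, 2019 (end of Jul, 31 days; 111 left).
−31 → Jun 30, 2019 (end of Jun, 30 days; 80 left).
−30 → May 31, 2019 (end of May, 31 days; 50 left).
−31 → Apr 30, 2019 (end of Apr, 30 days; 19 left).
−19 → Apr 11, 2019.

April 11, 2019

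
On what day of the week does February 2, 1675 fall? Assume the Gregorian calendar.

Doomsday rule: the anchor day for the 1600s is Tuesday. For year 75: 75÷12 = 6 r 3, and 3÷4 = 0, so 6+3+0 = 9.
Tuesday + 9 ≡ Thursday — that's 1675's doomsday.
In February the doomsday date is Feb 28 (1675 is not a leap year).
Feb 2 is 26 days before Feb 28; 26 mod 7 = 5, so Thursday − 5 = Saturday.

Saturday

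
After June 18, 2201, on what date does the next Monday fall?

Jun 18, 2201 is a Thursday.
From Thursday to the next Monday is 4 days.
Jun 18, 2201 + 4 = Jun 22, 2201.

June 22, 2201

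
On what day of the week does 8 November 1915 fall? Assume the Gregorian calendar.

Doomsday rule: the anchor day for the 1900s is Wednesday. For year 15: 15÷12 = 1 r 3, and 3÷4 = 0, so 1+3+0 = 4.
Wednesday + 4 ≡ Sunday — that's 1915's doomsday.
In November the doomsday date is Nov 7.
Nov 8 is 1 day after Nov 7; 1 mod 7 = 1, so Sunday + 1 = Monday.

Monday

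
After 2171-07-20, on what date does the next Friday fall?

Jul 20, 2171 is a Saturday.
From Saturday to the next Friday is 6 days.
Jul 20, 2171 + 6 = Jul 26, 2171.

July 26, 2171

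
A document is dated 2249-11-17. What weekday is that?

Doomsday rule: the anchor day for the 2200s is Friday. For year 49: 49÷12 = 4 r 1, and 1÷4 = 0, so 4+1+0 = 5.
Friday + 5 ≡ Wednesday — that's 2249's doomsday.
In November the doomsday date is Nov 7.
Nov 17 is 10 days after Nov 7; 10 mod 7 = 3, so Wednesday + 3 = Saturday.

Saturday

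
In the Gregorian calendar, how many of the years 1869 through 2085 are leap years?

Multiples of 4 in [1869,2085]: 54.
Of those, multiples of 100: 2 (not leap unless ÷400).
Multiples of 400: 1.
Leap years = 54 − 2 + 1 = 53.

53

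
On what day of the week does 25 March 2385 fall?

Monday

Doomsday rule: the anchor day for the 2300s is Wednesday. For year 85: 85÷12 = 7 r 1, and 1÷4 = 0, so 7+1+0 = 8.
Wednesday + 8 ≡ Thursday — that's 2385's doomsday.
In March the doomsday date is Mar 14.
Mar 25 is 11 days after Mar 14; 11 mod 7 = 4, so Thursday + 4 = Monday.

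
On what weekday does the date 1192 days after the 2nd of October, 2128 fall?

Monday

First find the weekday of Oct 2, 2128. Doomsday rule: the anchor day for the 2100s is Sunday. For year 28: 28÷12 = 2 r 4, and 4÷4 = 1, so 2+4+1 = 7.
Sunday + 7 ≡ Sunday — that's 2128's doomsday.
In October the doomsday date is Oct 10.
Oct 2 is 8 days before Oct 10; 8 mod 7 = 1, so Sunday − 1 = Saturday.
1192 mod 7 = 2, so 1192 days after a Saturday is Saturday + 2 = Monday.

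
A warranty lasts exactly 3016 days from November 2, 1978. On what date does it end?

February 4, 1987

+365 (one year) → Nov 2, 1979 (2651 left).
+366 (one year; includes Feb 29, 1980) → Nov 2, 1980 (2285 left).
+365 (one year) → Nov 2, 1981 (1920 left).
+365 (one year) → Nov 2, 1982 (1555 left).
+365 (one year) → Nov 2, 1983 (1190 left).
+366 (one year; includes Feb 29, 1984) → Nov 2, 1984 (824 left).
+365 (one year) → Nov 2, 1985 (459 left).
+365 (one year) → Nov 2, 1986 (94 left).
Nov has 30 days: +29 → Dec 1, 1986 (65 left).
Dec has 31 days: +31 → Jan 1, 1987 (34 left).
Jan has 31 days: +31 → Feb 1, 1987 (3 left).
+3 → Feb 4, 1987.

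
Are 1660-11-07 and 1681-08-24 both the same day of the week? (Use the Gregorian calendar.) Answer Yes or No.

From Nov 7, 1660 to Aug 24, 1681 is 7595 days.
7595 mod 7 = 0, so they are the same weekday.
(Nov 7, 1660 is a Sunday; Aug 24, 1681 is a Sunday.)

Yes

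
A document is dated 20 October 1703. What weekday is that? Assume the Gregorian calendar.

Doomsday rule: the anchor day for the 1700s is Sunday. For year 03: 3÷12 = 0 r 3, and 3÷4 = 0, so 0+3+0 = 3.
Sunday + 3 ≡ Wednesday — that's 1703's doomsday.
In October the doomsday date is Oct 10.
Oct 20 is 10 days after Oct 10; 10 mod 7 = 3, so Wednesday + 3 = Saturday.

Saturday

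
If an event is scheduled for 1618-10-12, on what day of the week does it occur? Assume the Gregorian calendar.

Friday

Doomsday rule: the anchor day for the 1600s is Tuesday. For year 18: 18÷12 = 1 r 6, and 6÷4 = 1, so 1+6+1 = 8.
Tuesday + 8 ≡ Wednesday — that's 1618's doomsday.
In October the doomsday date is Oct 10.
Oct 12 is 2 days after Oct 10; 2 mod 7 = 2, so Wednesday + 2 = Friday.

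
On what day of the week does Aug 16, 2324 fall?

Doomsday rule: the anchor day for the 2300s is Wednesday. For year 24: 24÷12 = 2 r 0, and 0÷4 = 0, so 2+0+0 = 2.
Wednesday + 2 ≡ Friday — that's 2324's doomsday.
In August the doomsday date is Aug 8.
Aug 16 is 8 days after Aug 8; 8 mod 7 = 1, so Friday + 1 = Saturday.

Saturday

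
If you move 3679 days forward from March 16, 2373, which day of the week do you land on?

First find the weekday of Mar 16, 2373. Doomsday rule: the anchor day for the 2300s is Wednesday. For year 73: 73÷12 = 6 r 1, and 1÷4 = 0, so 6+1+0 = 7.
Wednesday + 7 ≡ Wednesday — that's 2373's doomsday.
In March the doomsday date is Mar 14.
Mar 16 is 2 days after Mar 14; 2 mod 7 = 2, so Wednesday + 2 = Friday.
3679 mod 7 = 4, so 3679 days after a Friday is Friday + 4 = Tuesday.

Tuesday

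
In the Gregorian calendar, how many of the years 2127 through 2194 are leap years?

Multiples of 4 in [2127,2194]: 17.
Of those, multiples of 100: 0 (not leap unless ÷400).
Multiples of 400: 0.
Leap years = 17 − 0 + 0 = 17.

17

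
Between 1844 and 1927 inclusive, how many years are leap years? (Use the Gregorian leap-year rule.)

20

Multiples of 4 in [1844,1927]: 21.
Of those, multiples of 100: 1 (not leap unless ÷400).
Multiples of 400: 0.
Leap years = 21 − 1 + 0 = 20.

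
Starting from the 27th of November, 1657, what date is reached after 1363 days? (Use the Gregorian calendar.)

+365 (one year) → Nov 27, 1658 (998 left).
+365 (one year) → Nov 27, 1659 (633 left).
+366 (one year; includes Feb 29, 1660) → Nov 27, 1660 (267 left).
Nov has 30 days: +4 → Dec 1, 1660 (263 left).
Dec has 31 days: +31 → Jan 1, 1661 (232 left).
Jan has 31 days: +31 → Feb 1, 1661 (201 left).
Feb has 28 days: +28 → Mar 1, 1661 (173 left).
Mar has 31 days: +31 → Apr 1, 1661 (142 left).
Apr has 30 days: +30 → May 1, 1661 (112 left).
May has 31 days: +31 → Jun 1, 1661 (81 left).
Jun has 30 days: +30 → Jul 1, 1661 (51 left).
Jul has 31 days: +31 → Aug 1, 1661 (20 left).
+20 → Aug 21, 1661.

August 21, 1661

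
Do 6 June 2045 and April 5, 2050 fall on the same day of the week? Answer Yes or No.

Yes

From Jun 6, 2045 to Apr 5, 2050 is 1764 days.
1764 mod 7 = 0, so they are the same weekday.
(Jun 6, 2045 is a Tuesday; Apr 5, 2050 is a Tuesday.)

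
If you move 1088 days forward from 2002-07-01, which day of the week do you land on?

First find the weekday of Jul 1, 2002. Doomsday rule: the anchor day for the 2000s is Tuesday. For year 02: 2÷12 = 0 r 2, and 2÷4 = 0, so 0+2+0 = 2.
Tuesday + 2 ≡ Thursday — that's 2002's doomsday.
In July the doomsday date is Jul 11.
Jul 1 is 10 days before Jul 11; 10 mod 7 = 3, so Thursday − 3 = Monday.
1088 mod 7 = 3, so 1088 days after a Monday is Monday + 3 = Thursday.

Thursday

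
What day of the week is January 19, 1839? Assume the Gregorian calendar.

Saturday

January 1, 1839 is a Tuesday.
Jan 1, 1839 → Jan 19, 1839: 18 days.
Total: 18 days.
18 mod 7 = 4, so Tuesday + 4 = Saturday.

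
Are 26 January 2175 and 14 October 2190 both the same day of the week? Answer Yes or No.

Yes

From Jan 26, 2175 to Oct 14, 2190 is 5740 days.
5740 mod 7 = 0, so they are the same weekday.
(Jan 26, 2175 is a Thursday; Oct 14, 2190 is a Thursday.)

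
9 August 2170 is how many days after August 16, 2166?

Aug 16, 2166 → Aug 16, 2167: 365 days.
Aug 16, 2167 → Aug 16, 2168: 366 days (Feb 29, 2168 is in that span).
Aug 16, 2168 → Aug 16, 2169: 365 days.
Aug 16, 2169 → Sep 16, 2169: 31 days (August has 31).
Sep 16, 2169 → Oct 16, 2169: 30 days (September has 30).
Oct 16, 2169 → Nov 16, 2169: 31 days (October has 31).
Nov 16, 2169 → Dec 16, 2169: 30 days (November has 30).
Dec 16, 2169 → Jan 16, 2170: 31 days (December has 31).
Jan 16, 2170 → Feb 16, 2170: 31 days (January has 31).
Feb 16, 2170 → Mar 16, 2170: 28 days (February has 28).
Mar 16, 2170 → Apr 16, 2170: 31 days (March has 31).
Apr 16, 2170 → May 16, 2170: 30 days (April has 30).
May 16, 2170 → Jun 16, 2170: 31 days (May has 31).
Jun 16, 2170 → Jul 16, 2170: 30 days (June has 30).
Jul 16, 2170 → Aug 9, 2170: 24 days.
Total: 1454 days.

1454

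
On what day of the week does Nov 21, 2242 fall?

Doomsday rule: the anchor day for the 2200s is Friday. For year 42: 42÷12 = 3 r 6, and 6÷4 = 1, so 3+6+1 = 10.
Friday + 10 ≡ Monday — that's 2242's doomsday.
In November the doomsday date is Nov 7.
Nov 21 is 14 days after Nov 7; 14 mod 7 = 0, so Monday + 0 = Monday.

Monday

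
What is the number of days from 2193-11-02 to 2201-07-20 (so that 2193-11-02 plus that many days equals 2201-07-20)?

Nov 2, 2193 → Nov 2, 2194: 365 days.
Nov 2, 2194 → Nov 2, 2195: 365 days.
Nov 2, 2195 → Nov 2, 2196: 366 days (Feb 29, 2196 is in that span).
Nov 2, 2196 → Nov 2, 2197: 365 days.
Nov 2, 2197 → Nov 2, 2198: 365 days.
Nov 2, 2198 → Nov 2, 2199: 365 days.
Nov 2, 2199 → Nov 2, 2200: 365 days.
Nov 2, 2200 → Dec 2, 2200: 30 days (November has 30).
Dec 2, 2200 → Jan 2, 2201: 31 days (December has 31).
Jan 2, 2201 → Feb 2, 2201: 31 days (January has 31).
Feb 2, 2201 → Mar 2, 2201: 28 days (February has 28).
Mar 2, 2201 → Apr 2, 2201: 31 days (March has 31).
Apr 2, 2201 → May 2, 2201: 30 days (April has 30).
May 2, 2201 → Jun 2, 2201: 31 days (May has 31).
Jun 2, 2201 → Jul 2, 2201: 30 days (June has 30).
Jul 2, 2201 → Jul 20, 2201: 18 days.
Total: 2816 days.

2816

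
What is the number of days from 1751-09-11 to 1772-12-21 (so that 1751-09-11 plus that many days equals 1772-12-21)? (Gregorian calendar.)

Sep 11, 1751 → Sep 11, 1752: 366 days (Feb 29, 1752 is in that span).
Sep 11, 1752 → Sep 11, 1753: 365 days.
Sep 11, 1753 → Sep 11, 1754: 365 days.
Sep 11, 1754 → Sep 11, 1755: 365 days.
Sep 11, 1755 → Sep 11, 1756: 366 days (Feb 29, 1756 is in that span).
Sep 11, 1756 → Sep 11, 1757: 365 days.
Sep 11, 1757 → Sep 11, 1758: 365 days.
Sep 11, 1758 → Sep 11, 1759: 365 days.
Sep 11, 1759 → Sep 11, 1760: 366 days (Feb 29, 1760 is in that span).
Sep 11, 1760 → Sep 11, 1761: 365 days.
Sep 11, 1761 → Sep 11, 1762: 365 days.
Sep 11, 1762 → Sep 11, 1763: 365 days.
Sep 11, 1763 → Sep 11, 1764: 366 days (Feb 29, 1764 is in that span).
Sep 11, 1764 → Sep 11, 1765: 365 days.
Sep 11, 1765 → Sep 11, 1766: 365 days.
Sep 11, 1766 → Sep 11, 1767: 365 days.
Sep 11, 1767 → Sep 11, 1768: 366 days (Feb 29, 1768 is in that span).
Sep 11, 1768 → Sep 11, 1769: 365 days.
Sep 11, 1769 → Sep 11, 1770: 365 days.
Sep 11, 1770 → Sep 11, 1771: 365 days.
Sep 11, 1771 → Sep 11, 1772: 366 days (Feb 29, 1772 is in that span).
Sep 11, 1772 → Oct 11, 1772: 30 days (September has 30).
Oct 11, 1772 → Nov 11, 1772: 31 days (October has 31).
Nov 11, 1772 → Dec 11, 1772: 30 days (November has 30).
Dec 11, 1772 → Dec 21, 1772: 10 days.
Total: 7772 days.

7772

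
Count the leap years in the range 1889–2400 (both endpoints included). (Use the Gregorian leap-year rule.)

Multiples of 4 in [1889,2400]: 128.
Of those, multiples of 100: 6 (not leap unless ÷400).
Multiples of 400: 2.
Leap years = 128 − 6 + 2 = 124.

124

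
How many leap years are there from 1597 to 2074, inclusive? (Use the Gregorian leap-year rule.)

116

Multiples of 4 in [1597,2074]: 119.
Of those, multiples of 100: 5 (not leap unless ÷400).
Multiples of 400: 2.
Leap years = 119 − 5 + 2 = 116.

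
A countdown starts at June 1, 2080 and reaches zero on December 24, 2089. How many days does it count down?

3493

Jun 1, 2080 → Jun 1, 2081: 365 days.
Jun 1, 2081 → Jun 1, 2082: 365 days.
Jun 1, 2082 → Jun 1, 2083: 365 days.
Jun 1, 2083 → Jun 1, 2084: 366 days (Feb 29, 2084 is in that span).
Jun 1, 2084 → Jun 1, 2085: 365 days.
Jun 1, 2085 → Jun 1, 2086: 365 days.
Jun 1, 2086 → Jun 1, 2087: 365 days.
Jun 1, 2087 → Jun 1, 2088: 366 days (Feb 29, 2088 is in that span).
Jun 1, 2088 → Jun 1, 2089: 365 days.
Jun 1, 2089 → Jul 1, 2089: 30 days (June has 30).
Jul 1, 2089 → Aug 1, 2089: 31 days (July has 31).
Aug 1, 2089 → Sep 1, 2089: 31 days (August has 31).
Sep 1, 2089 → Oct 1, 2089: 30 days (September has 30).
Oct 1, 2089 → Nov 1, 2089: 31 days (October has 31).
Nov 1, 2089 → Dec 1, 2089: 30 days (November has 30).
Dec 1, 2089 → Dec 24, 2089: 23 days.
Total: 3493 days.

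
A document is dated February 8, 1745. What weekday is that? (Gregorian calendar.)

Monday

Doomsday rule: the anchor day for the 1700s is Sunday. For year 45: 45÷12 = 3 r 9, and 9÷4 = 2, so 3+9+2 = 14.
Sunday + 14 ≡ Sunday — that's 1745's doomsday.
In February the doomsday date is Feb 28 (1745 is not a leap year).
Feb 8 is 20 days before Feb 28; 20 mod 7 = 6, so Sunday − 6 = Monday.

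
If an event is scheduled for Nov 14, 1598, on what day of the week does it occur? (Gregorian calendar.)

Saturday

Doomsday rule: the anchor day for the 1500s is Wednesday. For year 98: 98÷12 = 8 r 2, and 2÷4 = 0, so 8+2+0 = 10.
Wednesday + 10 ≡ Saturday — that's 1598's doomsday.
In November the doomsday date is Nov 7.
Nov 14 is 7 days after Nov 7; 7 mod 7 = 0, so Saturday + 0 = Saturday.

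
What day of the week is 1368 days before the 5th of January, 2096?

First find the weekday of Jan 5, 2096. Doomsday rule: the anchor day for the 2000s is Tuesday. For year 96: 96÷12 = 8 r 0, and 0÷4 = 0, so 8+0+0 = 8.
Tuesday + 8 ≡ Wednesday — that's 2096's doomsday.
In January the doomsday date is Jan 4 (2096 is a leap year (divisible by 4)).
Jan 5 is 1 day after Jan 4; 1 mod 7 = 1, so Wednesday + 1 = Thursday.
1368 mod 7 = 3, so 1368 days before a Thursday is Thursday − 3 = Monday.

Monday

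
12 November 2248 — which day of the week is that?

Sunday

January 1, 2248 is a Saturday.
Jan 1, 2248 → Feb 1, 2248: 31 days (January has 31).
Feb 1, 2248 → Mar 1, 2248: 29 days (February has 29).
Mar 1, 2248 → Apr 1, 2248: 31 days (March has 31).
Apr 1, 2248 → May 1, 2248: 30 days (April has 30).
May 1, 2248 → Jun 1, 2248: 31 days (May has 31).
Jun 1, 2248 → Jul 1, 2248: 30 days (June has 30).
Jul 1, 2248 → Aug 1, 2248: 31 days (July has 31).
Aug 1, 2248 → Sep 1, 2248: 31 days (August has 31).
Sep 1, 2248 → Oct 1, 2248: 30 days (September has 30).
Oct 1, 2248 → Nov 1, 2248: 31 days (October has 31).
Nov 1, 2248 → Nov 12, 2248: 11 days.
Total: 316 days.
316 mod 7 = 1, so Saturday + 1 = Sunday.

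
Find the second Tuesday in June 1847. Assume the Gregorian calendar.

June 8, 1847

June 1, 1847 is a Tuesday.
The first Tuesday is therefore June 1 (same day).
The second Tuesday is 1 + 1×7 = June 8.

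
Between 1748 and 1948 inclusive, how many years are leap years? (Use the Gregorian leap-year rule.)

49

Multiples of 4 in [1748,1948]: 51.
Of those, multiples of 100: 2 (not leap unless ÷400).
Multiples of 400: 0.
Leap years = 51 − 2 + 0 = 49.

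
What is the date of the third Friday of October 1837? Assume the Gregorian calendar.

October 1, 1837 is a Sunday.
The first Friday is therefore October 6 (5 days later).
The third Friday is 6 + 2×7 = October 20.

October 20, 1837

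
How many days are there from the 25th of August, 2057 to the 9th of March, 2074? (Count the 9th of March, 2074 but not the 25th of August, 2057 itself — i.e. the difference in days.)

6040

Aug 25, 2057 → Aug 25, 2058: 365 days.
Aug 25, 2058 → Aug 25, 2059: 365 days.
Aug 25, 2059 → Aug 25, 2060: 366 days (Feb 29, 2060 is in that span).
Aug 25, 2060 → Aug 25, 2061: 365 days.
Aug 25, 2061 → Aug 25, 2062: 365 days.
Aug 25, 2062 → Aug 25, 2063: 365 days.
Aug 25, 2063 → Aug 25, 2064: 366 days (Feb 29, 2064 is in that span).
Aug 25, 2064 → Aug 25, 2065: 365 days.
Aug 25, 2065 → Aug 25, 2066: 365 days.
Aug 25, 2066 → Aug 25, 2067: 365 days.
Aug 25, 2067 → Aug 25, 2068: 366 days (Feb 29, 2068 is in that span).
Aug 25, 2068 → Aug 25, 2069: 365 days.
Aug 25, 2069 → Aug 25, 2070: 365 days.
Aug 25, 2070 → Aug 25, 2071: 365 days.
Aug 25, 2071 → Aug 25, 2072: 366 days (Feb 29, 2072 is in that span).
Aug 25, 2072 → Aug 25, 2073: 365 days.
Aug 25, 2073 → Sep 25, 2073: 31 days (August has 31).
Sep 25, 2073 → Oct 25, 2073: 30 days (September has 30).
Oct 25, 2073 → Nov 25, 2073: 31 days (October has 31).
Nov 25, 2073 → Dec 25, 2073: 30 days (November has 30).
Dec 25, 2073 → Jan 25, 2074: 31 days (December has 31).
Jan 25, 2074 → Feb 25, 2074: 31 days (January has 31).
Feb 25, 2074 → Mar 9, 2074: 12 days.
Total: 6040 days.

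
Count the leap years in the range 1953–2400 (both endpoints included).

Multiples of 4 in [1953,2400]: 112.
Of those, multiples of 100: 5 (not leap unless ÷400).
Multiples of 400: 2.
Leap years = 112 − 5 + 2 = 109.

109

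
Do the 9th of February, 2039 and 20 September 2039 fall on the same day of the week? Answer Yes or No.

From Feb 9, 2039 to Sep 20, 2039 is 223 days.
223 mod 7 = 6, so they are different weekdays.
(Feb 9, 2039 is a Wednesday; Sep 20, 2039 is a Tuesday.)

No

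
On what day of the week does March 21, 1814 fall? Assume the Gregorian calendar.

Monday

Doomsday rule: the anchor day for the 1800s is Friday. For year 14: 14÷12 = 1 r 2, and 2÷4 = 0, so 1+2+0 = 3.
Friday + 3 ≡ Monday — that's 1814's doomsday.
In March the doomsday date is Mar 14.
Mar 21 is 7 days after Mar 14; 7 mod 7 = 0, so Monday + 0 = Monday.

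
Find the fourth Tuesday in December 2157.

December 27, 2157

December 1, 2157 is a Thursday.
The first Tuesday is therefore December 6 (5 days later).
The fourth Tuesday is 6 + 3×7 = December 27.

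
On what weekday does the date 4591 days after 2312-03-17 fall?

Saturday

First find the weekday of Mar 17, 2312. Doomsday rule: the anchor day for the 2300s is Wednesday. For year 12: 12÷12 = 1 r 0, and 0÷4 = 0, so 1+0+0 = 1.
Wednesday + 1 ≡ Thursday — that's 2312's doomsday.
In March the doomsday date is Mar 14.
Mar 17 is 3 days after Mar 14; 3 mod 7 = 3, so Thursday + 3 = Sunday.
4591 mod 7 = 6, so 4591 days after a Sunday is Sunday + 6 = Saturday.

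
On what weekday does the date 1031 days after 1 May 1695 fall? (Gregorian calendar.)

Tuesday

First find the weekday of May 1, 1695. Doomsday rule: the anchor day for the 1600s is Tuesday. For year 95: 95÷12 = 7 r 11, and 11÷4 = 2, so 7+11+2 = 20.
Tuesday + 20 ≡ Monday — that's 1695's doomsday.
In May the doomsday date is May 9.
May 1 is 8 days before May 9; 8 mod 7 = 1, so Monday − 1 = Sunday.
1031 mod 7 = 2, so 1031 days after a Sunday is Sunday + 2 = Tuesday.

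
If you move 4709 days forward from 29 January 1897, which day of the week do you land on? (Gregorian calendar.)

First find the weekday of Jan 29, 1897. Doomsday rule: the anchor day for the 1800s is Friday. For year 97: 97÷12 = 8 r 1, and 1÷4 = 0, so 8+1+0 = 9.
Friday + 9 ≡ Sunday — that's 1897's doomsday.
In January the doomsday date is Jan 3 (1897 is not a leap year).
Jan 29 is 26 days after Jan 3; 26 mod 7 = 5, so Sunday + 5 = Friday.
4709 mod 7 = 5, so 4709 days after a Friday is Friday + 5 = Wednesday.

Wednesday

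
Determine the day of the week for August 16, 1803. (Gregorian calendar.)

Doomsday rule: the anchor day for the 1800s is Friday. For year 03: 3÷12 = 0 r 3, and 3÷4 = 0, so 0+3+0 = 3.
Friday + 3 ≡ Monday — that's 1803's doomsday.
In August the doomsday date is Aug 8.
Aug 16 is 8 days after Aug 8; 8 mod 7 = 1, so Monday + 1 = Tuesday.

Tuesday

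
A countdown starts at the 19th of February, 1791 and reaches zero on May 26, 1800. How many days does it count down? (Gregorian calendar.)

Feb 19, 1791 → Feb 19, 1792: 365 days.
Feb 19, 1792 → Feb 19, 1793: 366 days (Feb 29, 1792 is in that span).
Feb 19, 1793 → Feb 19, 1794: 365 days.
Feb 19, 1794 → Feb 19, 1795: 365 days.
Feb 19, 1795 → Feb 19, 1796: 365 days.
Feb 19, 1796 → Feb 19, 1797: 366 days (Feb 29, 1796 is in that span).
Feb 19, 1797 → Feb 19, 1798: 365 days.
Feb 19, 1798 → Feb 19, 1799: 365 days.
Feb 19, 1799 → Feb 19, 1800: 365 days.
Feb 19, 1800 → Mar 19, 1800: 28 days (February has 28).
Mar 19, 1800 → Apr 19, 1800: 31 days (March has 31).
Apr 19, 1800 → May 19, 1800: 30 days (April has 30).
May 19, 1800 → May 26, 1800: 7 days.
Total: 3383 days.

3383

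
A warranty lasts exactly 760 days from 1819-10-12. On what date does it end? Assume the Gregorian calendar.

November 10, 1821

+366 (one year; includes Feb 29, 1820) → Oct 12, 1820 (394 left).
Oct has 31 days: +20 → Nov 1, 1820 (374 left).
Nov has 30 days: +30 → Dec 1, 1820 (344 left).
Dec has 31 days: +31 → Jan 1, 1821 (313 left).
Jan has 31 days: +31 → Feb 1, 1821 (282 left).
Feb has 28 days: +28 → Mar 1, 1821 (254 left).
Mar has 31 days: +31 → Apr 1, 1821 (223 left).
Apr has 30 days: +30 → May 1, 1821 (193 left).
May has 31 days: +31 → Jun 1, 1821 (162 left).
Jun has 30 days: +30 → Jul 1, 1821 (132 left).
Jul has 31 days: +31 → Aug 1, 1821 (101 left).
Aug has 31 days: +31 → Sep 1, 1821 (70 left).
Sep has 30 days: +30 → Oct 1, 1821 (40 left).
Oct has 31 days: +31 → Nov 1, 1821 (9 left).
+9 → Nov 10, 1821.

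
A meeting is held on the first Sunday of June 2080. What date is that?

June 2, 2080

June 1, 2080 is a Saturday.
The first Sunday is therefore June 2 (1 days later).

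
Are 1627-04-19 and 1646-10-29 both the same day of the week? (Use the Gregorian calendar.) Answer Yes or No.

Yes

From Apr 19, 1627 to Oct 29, 1646 is 7133 days.
7133 mod 7 = 0, so they are the same weekday.
(Apr 19, 1627 is a Monday; Oct 29, 1646 is a Monday.)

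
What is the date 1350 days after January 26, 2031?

October 7, 2034

+365 (one year) → Jan 26, 2032 (985 left).
+366 (one year; includes Feb 29, 2032) → Jan 26, 2033 (619 left).
+365 (one year) → Jan 26, 2034 (254 left).
Jan has 31 days: +6 → Feb 1, 2034 (248 left).
Feb has 28 days: +28 → Mar 1, 2034 (220 left).
Mar has 31 days: +31 → Apr 1, 2034 (189 left).
Apr has 30 days: +30 → May 1, 2034 (159 left).
May has 31 days: +31 → Jun 1, 2034 (128 left).
Jun has 30 days: +30 → Jul 1, 2034 (98 left).
Jul has 31 days: +31 → Aug 1, 2034 (67 left).
Aug has 31 days: +31 → Sep 1, 2034 (36 left).
Sep has 30 days: +30 → Oct 1, 2034 (6 left).
+6 → Oct 7, 2034.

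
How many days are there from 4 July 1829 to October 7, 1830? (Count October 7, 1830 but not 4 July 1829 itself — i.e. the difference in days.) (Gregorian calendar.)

460

Jul 4, 1829 → Jul 4, 1830: 365 days.
Jul 4, 1830 → Aug 4, 1830: 31 days (July has 31).
Aug 4, 1830 → Sep 4, 1830: 31 days (August has 31).
Sep 4, 1830 → Oct 4, 1830: 30 days (September has 30).
Oct 4, 1830 → Oct 7, 1830: 3 days.
Total: 460 days.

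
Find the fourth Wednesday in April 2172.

April 22, 2172

April 1, 2172 is a Wednesday.
The first Wednesday is therefore April 1 (same day).
The fourth Wednesday is 1 + 3×7 = April 22.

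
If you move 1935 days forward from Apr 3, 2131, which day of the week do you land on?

Apr 3, 2131 is a Tuesday.
1935 mod 7 = 3, so 1935 days after a Tuesday is Tuesday + 3 = Friday.

Friday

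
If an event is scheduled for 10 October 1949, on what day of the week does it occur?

January 1, 1949 is a Saturday.
Jan 1, 1949 → Feb 1, 1949: 31 days (January has 31).
Feb 1, 1949 → Mar 1, 1949: 28 days (February has 28).
Mar 1, 1949 → Apr 1, 1949: 31 days (March has 31).
Apr 1, 1949 → May 1, 1949: 30 days (April has 30).
May 1, 1949 → Jun 1, 1949: 31 days (May has 31).
Jun 1, 1949 → Jul 1, 1949: 30 days (June has 30).
Jul 1, 1949 → Aug 1, 1949: 31 days (July has 31).
Aug 1, 1949 → Sep 1, 1949: 31 days (August has 31).
Sep 1, 1949 → Oct 1, 1949: 30 days (September has 30).
Oct 1, 1949 → Oct 10, 1949: 9 days.
Total: 282 days.
282 mod 7 = 2, so Saturday + 2 = Monday.

Monday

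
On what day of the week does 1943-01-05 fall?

Tuesday

Doomsday rule: the anchor day for the 1900s is Wednesday. For year 43: 43÷12 = 3 r 7, and 7÷4 = 1, so 3+7+1 = 11.
Wednesday + 11 ≡ Sunday — that's 1943's doomsday.
In January the doomsday date is Jan 3 (1943 is not a leap year).
Jan 5 is 2 days after Jan 3; 2 mod 7 = 2, so Sunday + 2 = Tuesday.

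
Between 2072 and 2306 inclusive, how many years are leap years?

Multiples of 4 in [2072,2306]: 59.
Of those, multiples of 100: 3 (not leap unless ÷400).
Multiples of 400: 0.
Leap years = 59 − 3 + 0 = 56.

56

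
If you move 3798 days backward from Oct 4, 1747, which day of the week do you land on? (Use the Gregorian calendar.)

First find the weekday of Oct 4, 1747. Doomsday rule: the anchor day for the 1700s is Sunday. For year 47: 47÷12 = 3 r 11, and 11÷4 = 2, so 3+11+2 = 16.
Sunday + 16 ≡ Tuesday — that's 1747's doomsday.
In October the doomsday date is Oct 10.
Oct 4 is 6 days before Oct 10; 6 mod 7 = 6, so Tuesday − 6 = Wednesday.
3798 mod 7 = 4, so 3798 days before a Wednesday is Wednesday − 4 = Saturday.

Saturday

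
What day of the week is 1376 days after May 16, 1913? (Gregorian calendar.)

First find the weekday of May 16, 1913. Doomsday rule: the anchor day for the 1900s is Wednesday. For year 13: 13÷12 = 1 r 1, and 1÷4 = 0, so 1+1+0 = 2.
Wednesday + 2 ≡ Friday — that's 1913's doomsday.
In May the doomsday date is May 9.
May 16 is 7 days after May 9; 7 mod 7 = 0, so Friday + 0 = Friday.
1376 mod 7 = 4, so 1376 days after a Friday is Friday + 4 = Tuesday.

Tuesday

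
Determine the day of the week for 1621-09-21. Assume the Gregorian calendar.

Doomsday rule: the anchor day for the 1600s is Tuesday. For year 21: 21÷12 = 1 r 9, and 9÷4 = 2, so 1+9+2 = 12.
Tuesday + 12 ≡ Sunday — that's 1621's doomsday.
In September the doomsday date is Sep 5.
Sep 21 is 16 days after Sep 5; 16 mod 7 = 2, so Sunday + 2 = Tuesday.

Tuesday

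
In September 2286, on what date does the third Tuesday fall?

September 21, 2286

September 1, 2286 is a Wednesday.
The first Tuesday is therefore September 7 (6 days later).
The third Tuesday is 7 + 2×7 = September 21.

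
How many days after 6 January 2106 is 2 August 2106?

Jan 6, 2106 → Feb 6, 2106: 31 days (January has 31).
Feb 6, 2106 → Mar 6, 2106: 28 days (February has 28).
Mar 6, 2106 → Apr 6, 2106: 31 days (March has 31).
Apr 6, 2106 → May 6, 2106: 30 days (April has 30).
May 6, 2106 → Jun 6, 2106: 31 days (May has 31).
Jun 6, 2106 → Jul 6, 2106: 30 days (June has 30).
Jul 6, 2106 → Aug 2, 2106: 27 days.
Total: 208 days.

208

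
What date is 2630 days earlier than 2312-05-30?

March 18, 2305

−366 (one year; includes Feb 29, 2312) → May 30, 2311 (2264 left).
−365 (one year) → May 30, 2310 (1899 left).
−365 (one year) → May 30, 2309 (1534 left).
−365 (one year) → May 30, 2308 (1169 left).
−366 (one year; includes Feb 29, 2308) → May 30, 2307 (803 left).
−365 (one year) → May 30, 2306 (438 left).
−365 (one year) → May 30, 2305 (73 left).
−30 → Apr 30, 2305 (end of Apr, 30 days; 43 left).
−30 → Mar 31, 2305 (end of Mar, 31 days; 13 left).
−13 → Mar 18, 2305.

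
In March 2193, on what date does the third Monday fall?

March 1, 2193 is a Friday.
The first Monday is therefore March 4 (3 days later).
The third Monday is 4 + 2×7 = March 18.

March 18, 2193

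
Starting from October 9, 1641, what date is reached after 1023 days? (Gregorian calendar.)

+365 (one year) → Oct 9, 1642 (658 left).
+365 (one year) → Oct 9, 1643 (293 left).
Oct has 31 days: +23 → Nov 1, 1643 (270 left).
Nov has 30 days: +30 → Dec 1, 1643 (240 left).
Dec has 31 days: +31 → Jan 1, 1644 (209 left).
Jan has 31 days: +31 → Feb 1, 1644 (178 left).
Feb has 29 days: +29 → Mar 1, 1644 (149 left).
Mar has 31 days: +31 → Apr 1, 1644 (118 left).
Apr has 30 days: +30 → May 1, 1644 (88 left).
May has 31 days: +31 → Jun 1, 1644 (57 left).
Jun has 30 days: +30 → Jul 1, 1644 (27 left).
+27 → Jul 28, 1644.

July 28, 1644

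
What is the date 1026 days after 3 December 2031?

September 24, 2034

+366 (one year; includes Feb 29, 2032) → Dec 3, 2032 (660 left).
+365 (one year) → Dec 3, 2033 (295 left).
Dec has 31 days: +29 → Jan 1, 2034 (266 left).
Jan has 31 days: +31 → Feb 1, 2034 (235 left).
Feb has 28 days: +28 → Mar 1, 2034 (207 left).
Mar has 31 days: +31 → Apr 1, 2034 (176 left).
Apr has 30 days: +30 → May 1, 2034 (146 left).
May has 31 days: +31 → Jun 1, 2034 (115 left).
Jun has 30 days: +30 → Jul 1, 2034 (85 left).
Jul has 31 days: +31 → Aug 1, 2034 (54 left).
Aug has 31 days: +31 → Sep 1, 2034 (23 left).
+23 → Sep 24, 2034.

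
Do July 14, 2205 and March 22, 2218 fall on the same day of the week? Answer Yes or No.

From Jul 14, 2205 to Mar 22, 2218 is 4634 days.
4634 mod 7 = 0, so they are the same weekday.
(Jul 14, 2205 is a Sunday; Mar 22, 2218 is a Sunday.)

Yes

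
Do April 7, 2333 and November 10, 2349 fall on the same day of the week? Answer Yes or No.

No

From Apr 7, 2333 to Nov 10, 2349 is 6061 days.
6061 mod 7 = 6, so they are different weekdays.
(Apr 7, 2333 is a Friday; Nov 10, 2349 is a Thursday.)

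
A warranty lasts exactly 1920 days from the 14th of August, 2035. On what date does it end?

+366 (one year; includes Feb 29, 2036) → Aug 14, 2036 (1554 left).
+365 (one year) → Aug 14, 2037 (1189 left).
+365 (one year) → Aug 14, 2038 (824 left).
+365 (one year) → Aug 14, 2039 (459 left).
+366 (one year; includes Feb 29, 2040) → Aug 14, 2040 (93 left).
Aug has 31 days: +18 → Sep 1, 2040 (75 left).
Sep has 30 days: +30 → Oct 1, 2040 (45 left).
Oct has 31 days: +31 → Nov 1, 2040 (14 left).
+14 → Nov 15, 2040.

November 15, 2040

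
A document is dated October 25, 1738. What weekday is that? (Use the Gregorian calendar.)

Saturday

Doomsday rule: the anchor day for the 1700s is Sunday. For year 38: 38÷12 = 3 r 2, and 2÷4 = 0, so 3+2+0 = 5.
Sunday + 5 ≡ Friday — that's 1738's doomsday.
In October the doomsday date is Oct 10.
Oct 25 is 15 days after Oct 10; 15 mod 7 = 1, so Friday + 1 = Saturday.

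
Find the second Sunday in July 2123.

July 1, 2123 is a Thursday.
The first Sunday is therefore July 4 (3 days later).
The second Sunday is 4 + 1×7 = July 11.

July 11, 2123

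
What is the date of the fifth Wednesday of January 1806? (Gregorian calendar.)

January 29, 1806

January 1, 1806 is a Wednesday.
The first Wednesday is therefore January 1 (same day).
The fifth Wednesday is 1 + 4×7 = January 29.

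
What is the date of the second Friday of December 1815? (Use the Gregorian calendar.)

December 1, 1815 is a Friday.
The first Friday is therefore December 1 (same day).
The second Friday is 1 + 1×7 = December 8.

December 8, 1815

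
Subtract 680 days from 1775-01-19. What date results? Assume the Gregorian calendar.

−365 (one year) → Jan 19, 1774 (315 left).
−19 → Dec 31, 1773 (end of Dec, 31 days; 296 left).
−31 → Nov 30, 1773 (end of Nov, 30 days; 265 left).
−30 → Oct 31, 1773 (end of Oct, 31 days; 235 left).
−31 → Sep 30, 1773 (end of Sep, 30 days; 204 left).
−30 → Aug 31, 1773 (end of Aug, 31 days; 174 left).
−31 → Jul 31, 1773 (end of Jul, 31 days; 143 left).
−31 → Jun 30, 1773 (end of Jun, 30 days; 112 left).
−30 → May 31, 1773 (end of May, 31 days; 82 left).
−31 → Apr 30, 1773 (end of Apr, 30 days; 51 left).
−30 → Mar 31, 1773 (end of Mar, 31 days; 21 left).
−21 → Mar 10, 1773.

March 10, 1773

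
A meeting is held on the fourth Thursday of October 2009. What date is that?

October 1, 2009 is a Thursday.
The first Thursday is therefore October 1 (same day).
The fourth Thursday is 1 + 3×7 = October 22.

October 22, 2009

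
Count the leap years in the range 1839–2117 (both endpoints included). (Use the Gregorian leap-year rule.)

Multiples of 4 in [1839,2117]: 70.
Of those, multiples of 100: 3 (not leap unless ÷400).
Multiples of 400: 1.
Leap years = 70 − 3 + 1 = 68.

68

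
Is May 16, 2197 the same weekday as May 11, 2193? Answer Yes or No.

No

From May 11, 2193 to May 16, 2197 is 1466 days.
1466 mod 7 = 3, so they are different weekdays.
(May 11, 2193 is a Saturday; May 16, 2197 is a Tuesday.)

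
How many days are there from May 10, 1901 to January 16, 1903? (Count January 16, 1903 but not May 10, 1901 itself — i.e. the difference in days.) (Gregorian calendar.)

616

May 10, 1901 → May 10, 1902: 365 days.
May 10, 1902 → Jun 10, 1902: 31 days (May has 31).
Jun 10, 1902 → Jul 10, 1902: 30 days (June has 30).
Jul 10, 1902 → Aug 10, 1902: 31 days (July has 31).
Aug 10, 1902 → Sep 10, 1902: 31 days (August has 31).
Sep 10, 1902 → Oct 10, 1902: 30 days (September has 30).
Oct 10, 1902 → Nov 10, 1902: 31 days (October has 31).
Nov 10, 1902 → Dec 10, 1902: 30 days (November has 30).
Dec 10, 1902 → Jan 10, 1903: 31 days (December has 31).
Jan 10, 1903 → Jan 16, 1903: 6 days.
Total: 616 days.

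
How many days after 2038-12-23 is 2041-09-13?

Dec 23, 2038 → Dec 23, 2039: 365 days.
Dec 23, 2039 → Dec 23, 2040: 366 days (Feb 29, 2040 is in that span).
Dec 23, 2040 → Jan 23, 2041: 31 days (December has 31).
Jan 23, 2041 → Feb 23, 2041: 31 days (January has 31).
Feb 23, 2041 → Mar 23, 2041: 28 days (February has 28).
Mar 23, 2041 → Apr 23, 2041: 31 days (March has 31).
Apr 23, 2041 → May 23, 2041: 30 days (April has 30).
May 23, 2041 → Jun 23, 2041: 31 days (May has 31).
Jun 23, 2041 → Jul 23, 2041: 30 days (June has 30).
Jul 23, 2041 → Aug 23, 2041: 31 days (July has 31).
Aug 23, 2041 → Sep 13, 2041: 21 days.
Total: 995 days.

995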